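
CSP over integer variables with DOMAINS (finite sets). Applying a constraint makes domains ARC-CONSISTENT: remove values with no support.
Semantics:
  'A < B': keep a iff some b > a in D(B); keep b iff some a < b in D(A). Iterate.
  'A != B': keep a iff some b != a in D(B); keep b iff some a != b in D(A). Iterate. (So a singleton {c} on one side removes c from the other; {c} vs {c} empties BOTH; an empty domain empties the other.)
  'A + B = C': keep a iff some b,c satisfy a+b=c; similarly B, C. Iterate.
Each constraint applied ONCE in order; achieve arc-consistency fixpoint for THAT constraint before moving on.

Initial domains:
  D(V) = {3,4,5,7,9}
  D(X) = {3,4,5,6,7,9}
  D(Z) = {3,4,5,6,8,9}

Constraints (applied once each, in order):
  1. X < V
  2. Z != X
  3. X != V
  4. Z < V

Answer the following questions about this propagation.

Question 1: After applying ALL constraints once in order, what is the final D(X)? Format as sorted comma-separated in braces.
Constraint 1 (X < V) on D(X)={3,4,5,6,7,9} D(V)={3,4,5,7,9}: X {3,4,5,6,7,9}->{3,4,5,6,7}; V {3,4,5,7,9}->{4,5,7,9}
Constraint 2 (Z != X) on D(Z)={3,4,5,6,8,9} D(X)={3,4,5,6,7}: no change
Constraint 3 (X != V) on D(X)={3,4,5,6,7} D(V)={4,5,7,9}: no change
Constraint 4 (Z < V) on D(Z)={3,4,5,6,8,9} D(V)={4,5,7,9}: Z {3,4,5,6,8,9}->{3,4,5,6,8}
So after all 4 constraints: D(X) = {3,4,5,6,7}

Answer: {3,4,5,6,7}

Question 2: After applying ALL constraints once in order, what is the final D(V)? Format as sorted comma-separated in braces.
Answer: {4,5,7,9}

Derivation:
Constraint 1 (X < V) on D(X)={3,4,5,6,7,9} D(V)={3,4,5,7,9}: X {3,4,5,6,7,9}->{3,4,5,6,7}; V {3,4,5,7,9}->{4,5,7,9}
Constraint 2 (Z != X) on D(Z)={3,4,5,6,8,9} D(X)={3,4,5,6,7}: no change
Constraint 3 (X != V) on D(X)={3,4,5,6,7} D(V)={4,5,7,9}: no change
Constraint 4 (Z < V) on D(Z)={3,4,5,6,8,9} D(V)={4,5,7,9}: Z {3,4,5,6,8,9}->{3,4,5,6,8}
So after all 4 constraints: D(V) = {4,5,7,9}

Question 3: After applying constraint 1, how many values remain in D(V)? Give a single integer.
Constraint 1 (X < V) on D(X)={3,4,5,6,7,9} D(V)={3,4,5,7,9}: X {3,4,5,6,7,9}->{3,4,5,6,7}; V {3,4,5,7,9}->{4,5,7,9}
So after constraint 1: D(V)={4,5,7,9}, size = 4

Answer: 4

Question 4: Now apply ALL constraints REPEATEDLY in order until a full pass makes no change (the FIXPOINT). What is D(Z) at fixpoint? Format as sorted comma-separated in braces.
pass 0 (initial): D(Z)={3,4,5,6,8,9}
pass 1: V {3,4,5,7,9}->{4,5,7,9}; X {3,4,5,6,7,9}->{3,4,5,6,7}; Z {3,4,5,6,8,9}->{3,4,5,6,8}
pass 2: no change
Fixpoint after 2 passes: D(Z) = {3,4,5,6,8}

Answer: {3,4,5,6,8}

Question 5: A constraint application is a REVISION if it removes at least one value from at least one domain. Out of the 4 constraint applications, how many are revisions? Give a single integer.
Constraint 1 (X < V) on D(X)={3,4,5,6,7,9} D(V)={3,4,5,7,9}: X {3,4,5,6,7,9}->{3,4,5,6,7}; V {3,4,5,7,9}->{4,5,7,9} => REVISION
Constraint 2 (Z != X) on D(Z)={3,4,5,6,8,9} D(X)={3,4,5,6,7}: no change => not a revision
Constraint 3 (X != V) on D(X)={3,4,5,6,7} D(V)={4,5,7,9}: no change => not a revision
Constraint 4 (Z < V) on D(Z)={3,4,5,6,8,9} D(V)={4,5,7,9}: Z {3,4,5,6,8,9}->{3,4,5,6,8} => REVISION
Total revisions = 2

Answer: 2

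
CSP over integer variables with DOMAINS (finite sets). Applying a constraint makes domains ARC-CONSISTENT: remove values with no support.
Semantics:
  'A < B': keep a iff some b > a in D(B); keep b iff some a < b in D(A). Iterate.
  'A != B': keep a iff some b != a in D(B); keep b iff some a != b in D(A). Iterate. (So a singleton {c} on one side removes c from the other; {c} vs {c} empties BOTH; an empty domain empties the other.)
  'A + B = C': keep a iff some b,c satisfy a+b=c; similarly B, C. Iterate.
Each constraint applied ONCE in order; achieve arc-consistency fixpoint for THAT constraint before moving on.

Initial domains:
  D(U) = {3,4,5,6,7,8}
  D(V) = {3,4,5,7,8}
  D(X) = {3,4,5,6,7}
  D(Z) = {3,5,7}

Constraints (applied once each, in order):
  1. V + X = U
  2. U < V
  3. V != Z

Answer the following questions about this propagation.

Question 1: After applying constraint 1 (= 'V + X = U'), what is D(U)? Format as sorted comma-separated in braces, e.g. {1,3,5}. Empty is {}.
Answer: {6,7,8}

Derivation:
Constraint 1 (V + X = U) on D(V)={3,4,5,7,8} D(X)={3,4,5,6,7} D(U)={3,4,5,6,7,8}: V {3,4,5,7,8}->{3,4,5}; X {3,4,5,6,7}->{3,4,5}; U {3,4,5,6,7,8}->{6,7,8}
So after constraint 1: D(U) = {6,7,8}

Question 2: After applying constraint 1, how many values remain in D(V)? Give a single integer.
Answer: 3

Derivation:
Constraint 1 (V + X = U) on D(V)={3,4,5,7,8} D(X)={3,4,5,6,7} D(U)={3,4,5,6,7,8}: V {3,4,5,7,8}->{3,4,5}; X {3,4,5,6,7}->{3,4,5}; U {3,4,5,6,7,8}->{6,7,8}
So after constraint 1: D(V)={3,4,5}, size = 3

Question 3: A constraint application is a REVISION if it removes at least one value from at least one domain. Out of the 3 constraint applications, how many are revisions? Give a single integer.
Constraint 1 (V + X = U) on D(V)={3,4,5,7,8} D(X)={3,4,5,6,7} D(U)={3,4,5,6,7,8}: V {3,4,5,7,8}->{3,4,5}; X {3,4,5,6,7}->{3,4,5}; U {3,4,5,6,7,8}->{6,7,8} => REVISION
Constraint 2 (U < V) on D(U)={6,7,8} D(V)={3,4,5}: U {6,7,8}->{}; V {3,4,5}->{} => REVISION
Constraint 3 (V != Z) on D(V)={} D(Z)={3,5,7}: Z {3,5,7}->{} => REVISION
Total revisions = 3

Answer: 3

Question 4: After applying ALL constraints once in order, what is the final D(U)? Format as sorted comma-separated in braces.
Constraint 1 (V + X = U) on D(V)={3,4,5,7,8} D(X)={3,4,5,6,7} D(U)={3,4,5,6,7,8}: V {3,4,5,7,8}->{3,4,5}; X {3,4,5,6,7}->{3,4,5}; U {3,4,5,6,7,8}->{6,7,8}
Constraint 2 (U < V) on D(U)={6,7,8} D(V)={3,4,5}: U {6,7,8}->{}; V {3,4,5}->{}
Constraint 3 (V != Z) on D(V)={} D(Z)={3,5,7}: Z {3,5,7}->{}
So after all 3 constraints: D(U) = {}

Answer: {}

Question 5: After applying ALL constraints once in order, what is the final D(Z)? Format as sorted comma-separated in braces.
Answer: {}

Derivation:
Constraint 1 (V + X = U) on D(V)={3,4,5,7,8} D(X)={3,4,5,6,7} D(U)={3,4,5,6,7,8}: V {3,4,5,7,8}->{3,4,5}; X {3,4,5,6,7}->{3,4,5}; U {3,4,5,6,7,8}->{6,7,8}
Constraint 2 (U < V) on D(U)={6,7,8} D(V)={3,4,5}: U {6,7,8}->{}; V {3,4,5}->{}
Constraint 3 (V != Z) on D(V)={} D(Z)={3,5,7}: Z {3,5,7}->{}
So after all 3 constraints: D(Z) = {}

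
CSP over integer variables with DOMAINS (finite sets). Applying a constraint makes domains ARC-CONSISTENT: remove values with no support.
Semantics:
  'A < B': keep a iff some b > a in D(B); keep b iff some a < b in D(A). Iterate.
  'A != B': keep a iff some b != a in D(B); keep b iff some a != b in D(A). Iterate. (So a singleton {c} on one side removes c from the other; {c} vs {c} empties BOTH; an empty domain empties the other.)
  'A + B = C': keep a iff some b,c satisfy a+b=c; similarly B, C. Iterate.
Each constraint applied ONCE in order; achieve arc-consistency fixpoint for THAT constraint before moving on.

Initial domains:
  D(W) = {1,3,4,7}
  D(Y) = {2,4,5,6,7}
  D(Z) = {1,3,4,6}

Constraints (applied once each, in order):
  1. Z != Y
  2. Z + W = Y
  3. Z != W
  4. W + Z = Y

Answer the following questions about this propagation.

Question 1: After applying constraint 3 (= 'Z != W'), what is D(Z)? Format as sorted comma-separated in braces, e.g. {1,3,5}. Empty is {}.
Constraint 1 (Z != Y) on D(Z)={1,3,4,6} D(Y)={2,4,5,6,7}: no change
Constraint 2 (Z + W = Y) on D(Z)={1,3,4,6} D(W)={1,3,4,7} D(Y)={2,4,5,6,7}: W {1,3,4,7}->{1,3,4}
Constraint 3 (Z != W) on D(Z)={1,3,4,6} D(W)={1,3,4}: no change
So after constraint 3: D(Z) = {1,3,4,6}

Answer: {1,3,4,6}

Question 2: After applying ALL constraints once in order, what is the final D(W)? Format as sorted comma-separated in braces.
Constraint 1 (Z != Y) on D(Z)={1,3,4,6} D(Y)={2,4,5,6,7}: no change
Constraint 2 (Z + W = Y) on D(Z)={1,3,4,6} D(W)={1,3,4,7} D(Y)={2,4,5,6,7}: W {1,3,4,7}->{1,3,4}
Constraint 3 (Z != W) on D(Z)={1,3,4,6} D(W)={1,3,4}: no change
Constraint 4 (W + Z = Y) on D(W)={1,3,4} D(Z)={1,3,4,6} D(Y)={2,4,5,6,7}: no change
So after all 4 constraints: D(W) = {1,3,4}

Answer: {1,3,4}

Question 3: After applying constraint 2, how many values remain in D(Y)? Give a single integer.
Constraint 1 (Z != Y) on D(Z)={1,3,4,6} D(Y)={2,4,5,6,7}: no change
Constraint 2 (Z + W = Y) on D(Z)={1,3,4,6} D(W)={1,3,4,7} D(Y)={2,4,5,6,7}: W {1,3,4,7}->{1,3,4}
So after constraint 2: D(Y)={2,4,5,6,7}, size = 5

Answer: 5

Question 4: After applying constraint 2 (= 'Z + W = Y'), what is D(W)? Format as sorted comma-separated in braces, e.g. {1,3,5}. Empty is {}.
Constraint 1 (Z != Y) on D(Z)={1,3,4,6} D(Y)={2,4,5,6,7}: no change
Constraint 2 (Z + W = Y) on D(Z)={1,3,4,6} D(W)={1,3,4,7} D(Y)={2,4,5,6,7}: W {1,3,4,7}->{1,3,4}
So after constraint 2: D(W) = {1,3,4}

Answer: {1,3,4}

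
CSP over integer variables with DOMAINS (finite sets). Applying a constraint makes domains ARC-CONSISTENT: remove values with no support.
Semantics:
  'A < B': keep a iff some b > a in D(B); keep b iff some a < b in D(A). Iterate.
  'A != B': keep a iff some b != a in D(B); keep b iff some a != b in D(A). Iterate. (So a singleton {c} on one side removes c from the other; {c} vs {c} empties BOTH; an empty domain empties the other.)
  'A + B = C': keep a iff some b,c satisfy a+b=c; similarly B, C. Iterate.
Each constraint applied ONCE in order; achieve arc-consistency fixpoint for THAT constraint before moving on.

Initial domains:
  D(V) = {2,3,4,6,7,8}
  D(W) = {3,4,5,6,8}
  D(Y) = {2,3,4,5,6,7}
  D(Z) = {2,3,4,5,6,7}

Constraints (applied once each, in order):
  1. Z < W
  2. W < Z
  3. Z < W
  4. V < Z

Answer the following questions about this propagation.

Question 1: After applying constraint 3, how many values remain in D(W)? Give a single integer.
Answer: 2

Derivation:
Constraint 1 (Z < W) on D(Z)={2,3,4,5,6,7} D(W)={3,4,5,6,8}: no change
Constraint 2 (W < Z) on D(W)={3,4,5,6,8} D(Z)={2,3,4,5,6,7}: W {3,4,5,6,8}->{3,4,5,6}; Z {2,3,4,5,6,7}->{4,5,6,7}
Constraint 3 (Z < W) on D(Z)={4,5,6,7} D(W)={3,4,5,6}: Z {4,5,6,7}->{4,5}; W {3,4,5,6}->{5,6}
So after constraint 3: D(W)={5,6}, size = 2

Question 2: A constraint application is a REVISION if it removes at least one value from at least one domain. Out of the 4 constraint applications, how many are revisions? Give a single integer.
Constraint 1 (Z < W) on D(Z)={2,3,4,5,6,7} D(W)={3,4,5,6,8}: no change => not a revision
Constraint 2 (W < Z) on D(W)={3,4,5,6,8} D(Z)={2,3,4,5,6,7}: W {3,4,5,6,8}->{3,4,5,6}; Z {2,3,4,5,6,7}->{4,5,6,7} => REVISION
Constraint 3 (Z < W) on D(Z)={4,5,6,7} D(W)={3,4,5,6}: Z {4,5,6,7}->{4,5}; W {3,4,5,6}->{5,6} => REVISION
Constraint 4 (V < Z) on D(V)={2,3,4,6,7,8} D(Z)={4,5}: V {2,3,4,6,7,8}->{2,3,4} => REVISION
Total revisions = 3

Answer: 3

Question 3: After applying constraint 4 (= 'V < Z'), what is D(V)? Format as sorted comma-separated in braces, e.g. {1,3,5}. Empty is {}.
Constraint 1 (Z < W) on D(Z)={2,3,4,5,6,7} D(W)={3,4,5,6,8}: no change
Constraint 2 (W < Z) on D(W)={3,4,5,6,8} D(Z)={2,3,4,5,6,7}: W {3,4,5,6,8}->{3,4,5,6}; Z {2,3,4,5,6,7}->{4,5,6,7}
Constraint 3 (Z < W) on D(Z)={4,5,6,7} D(W)={3,4,5,6}: Z {4,5,6,7}->{4,5}; W {3,4,5,6}->{5,6}
Constraint 4 (V < Z) on D(V)={2,3,4,6,7,8} D(Z)={4,5}: V {2,3,4,6,7,8}->{2,3,4}
So after constraint 4: D(V) = {2,3,4}

Answer: {2,3,4}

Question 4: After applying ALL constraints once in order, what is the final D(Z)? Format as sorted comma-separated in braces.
Constraint 1 (Z < W) on D(Z)={2,3,4,5,6,7} D(W)={3,4,5,6,8}: no change
Constraint 2 (W < Z) on D(W)={3,4,5,6,8} D(Z)={2,3,4,5,6,7}: W {3,4,5,6,8}->{3,4,5,6}; Z {2,3,4,5,6,7}->{4,5,6,7}
Constraint 3 (Z < W) on D(Z)={4,5,6,7} D(W)={3,4,5,6}: Z {4,5,6,7}->{4,5}; W {3,4,5,6}->{5,6}
Constraint 4 (V < Z) on D(V)={2,3,4,6,7,8} D(Z)={4,5}: V {2,3,4,6,7,8}->{2,3,4}
So after all 4 constraints: D(Z) = {4,5}

Answer: {4,5}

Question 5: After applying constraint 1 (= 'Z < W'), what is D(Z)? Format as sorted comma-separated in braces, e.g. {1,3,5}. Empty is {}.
Answer: {2,3,4,5,6,7}

Derivation:
Constraint 1 (Z < W) on D(Z)={2,3,4,5,6,7} D(W)={3,4,5,6,8}: no change
So after constraint 1: D(Z) = {2,3,4,5,6,7}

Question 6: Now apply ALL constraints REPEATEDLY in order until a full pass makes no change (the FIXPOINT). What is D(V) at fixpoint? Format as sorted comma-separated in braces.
pass 0 (initial): D(V)={2,3,4,6,7,8}
pass 1: V {2,3,4,6,7,8}->{2,3,4}; W {3,4,5,6,8}->{5,6}; Z {2,3,4,5,6,7}->{4,5}
pass 2: V {2,3,4}->{}; W {5,6}->{}; Z {4,5}->{}
pass 3: no change
Fixpoint after 3 passes: D(V) = {}

Answer: {}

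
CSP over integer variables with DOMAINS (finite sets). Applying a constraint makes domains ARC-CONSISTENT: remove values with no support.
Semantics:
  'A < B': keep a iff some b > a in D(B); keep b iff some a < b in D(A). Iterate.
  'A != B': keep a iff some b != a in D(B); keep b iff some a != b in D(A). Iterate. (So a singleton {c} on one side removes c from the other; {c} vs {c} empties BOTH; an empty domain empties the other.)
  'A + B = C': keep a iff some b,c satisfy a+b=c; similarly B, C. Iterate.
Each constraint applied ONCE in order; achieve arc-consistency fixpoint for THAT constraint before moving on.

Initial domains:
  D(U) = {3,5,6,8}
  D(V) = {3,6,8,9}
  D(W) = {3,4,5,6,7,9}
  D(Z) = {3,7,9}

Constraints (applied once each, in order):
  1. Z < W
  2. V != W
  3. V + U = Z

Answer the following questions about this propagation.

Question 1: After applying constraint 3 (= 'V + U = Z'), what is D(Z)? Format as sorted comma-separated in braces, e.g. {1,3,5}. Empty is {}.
Answer: {}

Derivation:
Constraint 1 (Z < W) on D(Z)={3,7,9} D(W)={3,4,5,6,7,9}: Z {3,7,9}->{3,7}; W {3,4,5,6,7,9}->{4,5,6,7,9}
Constraint 2 (V != W) on D(V)={3,6,8,9} D(W)={4,5,6,7,9}: no change
Constraint 3 (V + U = Z) on D(V)={3,6,8,9} D(U)={3,5,6,8} D(Z)={3,7}: V {3,6,8,9}->{}; U {3,5,6,8}->{}; Z {3,7}->{}
So after constraint 3: D(Z) = {}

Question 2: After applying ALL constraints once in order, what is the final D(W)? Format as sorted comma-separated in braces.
Answer: {4,5,6,7,9}

Derivation:
Constraint 1 (Z < W) on D(Z)={3,7,9} D(W)={3,4,5,6,7,9}: Z {3,7,9}->{3,7}; W {3,4,5,6,7,9}->{4,5,6,7,9}
Constraint 2 (V != W) on D(V)={3,6,8,9} D(W)={4,5,6,7,9}: no change
Constraint 3 (V + U = Z) on D(V)={3,6,8,9} D(U)={3,5,6,8} D(Z)={3,7}: V {3,6,8,9}->{}; U {3,5,6,8}->{}; Z {3,7}->{}
So after all 3 constraints: D(W) = {4,5,6,7,9}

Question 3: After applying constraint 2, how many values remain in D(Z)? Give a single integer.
Answer: 2

Derivation:
Constraint 1 (Z < W) on D(Z)={3,7,9} D(W)={3,4,5,6,7,9}: Z {3,7,9}->{3,7}; W {3,4,5,6,7,9}->{4,5,6,7,9}
Constraint 2 (V != W) on D(V)={3,6,8,9} D(W)={4,5,6,7,9}: no change
So after constraint 2: D(Z)={3,7}, size = 2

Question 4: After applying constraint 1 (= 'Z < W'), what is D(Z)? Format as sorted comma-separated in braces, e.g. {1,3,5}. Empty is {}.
Constraint 1 (Z < W) on D(Z)={3,7,9} D(W)={3,4,5,6,7,9}: Z {3,7,9}->{3,7}; W {3,4,5,6,7,9}->{4,5,6,7,9}
So after constraint 1: D(Z) = {3,7}

Answer: {3,7}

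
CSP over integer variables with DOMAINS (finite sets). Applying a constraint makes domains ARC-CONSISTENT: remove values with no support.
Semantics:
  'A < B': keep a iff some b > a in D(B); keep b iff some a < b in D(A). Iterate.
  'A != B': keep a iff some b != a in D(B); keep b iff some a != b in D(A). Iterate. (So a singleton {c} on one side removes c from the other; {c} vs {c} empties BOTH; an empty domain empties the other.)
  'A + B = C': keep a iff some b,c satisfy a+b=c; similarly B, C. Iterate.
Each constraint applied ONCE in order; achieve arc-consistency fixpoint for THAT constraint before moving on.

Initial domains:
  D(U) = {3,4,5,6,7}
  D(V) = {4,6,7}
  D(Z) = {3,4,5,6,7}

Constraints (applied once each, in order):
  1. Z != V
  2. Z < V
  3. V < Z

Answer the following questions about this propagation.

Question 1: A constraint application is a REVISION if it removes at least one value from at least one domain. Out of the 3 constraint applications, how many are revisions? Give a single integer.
Answer: 2

Derivation:
Constraint 1 (Z != V) on D(Z)={3,4,5,6,7} D(V)={4,6,7}: no change => not a revision
Constraint 2 (Z < V) on D(Z)={3,4,5,6,7} D(V)={4,6,7}: Z {3,4,5,6,7}->{3,4,5,6} => REVISION
Constraint 3 (V < Z) on D(V)={4,6,7} D(Z)={3,4,5,6}: V {4,6,7}->{4}; Z {3,4,5,6}->{5,6} => REVISION
Total revisions = 2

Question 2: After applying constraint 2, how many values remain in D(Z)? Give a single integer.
Constraint 1 (Z != V) on D(Z)={3,4,5,6,7} D(V)={4,6,7}: no change
Constraint 2 (Z < V) on D(Z)={3,4,5,6,7} D(V)={4,6,7}: Z {3,4,5,6,7}->{3,4,5,6}
So after constraint 2: D(Z)={3,4,5,6}, size = 4

Answer: 4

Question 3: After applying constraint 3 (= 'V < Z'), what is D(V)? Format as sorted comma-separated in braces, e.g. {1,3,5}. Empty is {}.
Constraint 1 (Z != V) on D(Z)={3,4,5,6,7} D(V)={4,6,7}: no change
Constraint 2 (Z < V) on D(Z)={3,4,5,6,7} D(V)={4,6,7}: Z {3,4,5,6,7}->{3,4,5,6}
Constraint 3 (V < Z) on D(V)={4,6,7} D(Z)={3,4,5,6}: V {4,6,7}->{4}; Z {3,4,5,6}->{5,6}
So after constraint 3: D(V) = {4}

Answer: {4}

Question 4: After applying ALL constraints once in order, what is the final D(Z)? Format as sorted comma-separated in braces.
Constraint 1 (Z != V) on D(Z)={3,4,5,6,7} D(V)={4,6,7}: no change
Constraint 2 (Z < V) on D(Z)={3,4,5,6,7} D(V)={4,6,7}: Z {3,4,5,6,7}->{3,4,5,6}
Constraint 3 (V < Z) on D(V)={4,6,7} D(Z)={3,4,5,6}: V {4,6,7}->{4}; Z {3,4,5,6}->{5,6}
So after all 3 constraints: D(Z) = {5,6}

Answer: {5,6}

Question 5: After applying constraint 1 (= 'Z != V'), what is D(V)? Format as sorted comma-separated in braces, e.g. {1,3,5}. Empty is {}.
Constraint 1 (Z != V) on D(Z)={3,4,5,6,7} D(V)={4,6,7}: no change
So after constraint 1: D(V) = {4,6,7}

Answer: {4,6,7}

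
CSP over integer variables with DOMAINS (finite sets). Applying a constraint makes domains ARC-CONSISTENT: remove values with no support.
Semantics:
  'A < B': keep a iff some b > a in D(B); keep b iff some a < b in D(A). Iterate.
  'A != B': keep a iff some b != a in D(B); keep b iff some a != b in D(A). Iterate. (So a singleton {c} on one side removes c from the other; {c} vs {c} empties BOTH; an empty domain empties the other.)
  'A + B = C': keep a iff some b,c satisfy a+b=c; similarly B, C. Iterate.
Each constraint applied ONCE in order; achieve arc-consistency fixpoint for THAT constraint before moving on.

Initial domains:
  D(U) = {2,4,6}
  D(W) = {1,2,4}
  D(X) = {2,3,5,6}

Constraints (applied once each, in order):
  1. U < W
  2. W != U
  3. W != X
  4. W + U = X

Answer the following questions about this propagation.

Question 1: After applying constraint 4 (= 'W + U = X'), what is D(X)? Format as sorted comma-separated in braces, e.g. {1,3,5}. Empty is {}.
Answer: {6}

Derivation:
Constraint 1 (U < W) on D(U)={2,4,6} D(W)={1,2,4}: U {2,4,6}->{2}; W {1,2,4}->{4}
Constraint 2 (W != U) on D(W)={4} D(U)={2}: no change
Constraint 3 (W != X) on D(W)={4} D(X)={2,3,5,6}: no change
Constraint 4 (W + U = X) on D(W)={4} D(U)={2} D(X)={2,3,5,6}: X {2,3,5,6}->{6}
So after constraint 4: D(X) = {6}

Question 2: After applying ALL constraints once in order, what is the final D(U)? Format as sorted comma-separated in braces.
Constraint 1 (U < W) on D(U)={2,4,6} D(W)={1,2,4}: U {2,4,6}->{2}; W {1,2,4}->{4}
Constraint 2 (W != U) on D(W)={4} D(U)={2}: no change
Constraint 3 (W != X) on D(W)={4} D(X)={2,3,5,6}: no change
Constraint 4 (W + U = X) on D(W)={4} D(U)={2} D(X)={2,3,5,6}: X {2,3,5,6}->{6}
So after all 4 constraints: D(U) = {2}

Answer: {2}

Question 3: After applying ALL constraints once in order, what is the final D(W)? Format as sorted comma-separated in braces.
Constraint 1 (U < W) on D(U)={2,4,6} D(W)={1,2,4}: U {2,4,6}->{2}; W {1,2,4}->{4}
Constraint 2 (W != U) on D(W)={4} D(U)={2}: no change
Constraint 3 (W != X) on D(W)={4} D(X)={2,3,5,6}: no change
Constraint 4 (W + U = X) on D(W)={4} D(U)={2} D(X)={2,3,5,6}: X {2,3,5,6}->{6}
So after all 4 constraints: D(W) = {4}

Answer: {4}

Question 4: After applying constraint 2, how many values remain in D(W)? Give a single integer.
Constraint 1 (U < W) on D(U)={2,4,6} D(W)={1,2,4}: U {2,4,6}->{2}; W {1,2,4}->{4}
Constraint 2 (W != U) on D(W)={4} D(U)={2}: no change
So after constraint 2: D(W)={4}, size = 1

Answer: 1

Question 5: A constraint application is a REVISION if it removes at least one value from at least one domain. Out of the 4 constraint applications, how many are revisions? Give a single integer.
Constraint 1 (U < W) on D(U)={2,4,6} D(W)={1,2,4}: U {2,4,6}->{2}; W {1,2,4}->{4} => REVISION
Constraint 2 (W != U) on D(W)={4} D(U)={2}: no change => not a revision
Constraint 3 (W != X) on D(W)={4} D(X)={2,3,5,6}: no change => not a revision
Constraint 4 (W + U = X) on D(W)={4} D(U)={2} D(X)={2,3,5,6}: X {2,3,5,6}->{6} => REVISION
Total revisions = 2

Answer: 2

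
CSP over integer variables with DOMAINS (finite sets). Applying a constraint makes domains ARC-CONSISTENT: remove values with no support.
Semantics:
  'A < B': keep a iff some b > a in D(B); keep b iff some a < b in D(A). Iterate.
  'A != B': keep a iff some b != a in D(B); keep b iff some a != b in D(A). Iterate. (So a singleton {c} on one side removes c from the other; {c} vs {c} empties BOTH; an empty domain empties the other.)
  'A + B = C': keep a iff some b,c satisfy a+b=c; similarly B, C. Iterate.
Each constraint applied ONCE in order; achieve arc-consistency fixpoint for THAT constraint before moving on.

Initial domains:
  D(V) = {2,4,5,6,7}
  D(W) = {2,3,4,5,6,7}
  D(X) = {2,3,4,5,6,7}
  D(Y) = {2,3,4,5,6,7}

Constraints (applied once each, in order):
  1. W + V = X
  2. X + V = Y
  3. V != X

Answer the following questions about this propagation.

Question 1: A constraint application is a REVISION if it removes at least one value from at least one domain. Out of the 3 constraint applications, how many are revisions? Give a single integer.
Constraint 1 (W + V = X) on D(W)={2,3,4,5,6,7} D(V)={2,4,5,6,7} D(X)={2,3,4,5,6,7}: W {2,3,4,5,6,7}->{2,3,4,5}; V {2,4,5,6,7}->{2,4,5}; X {2,3,4,5,6,7}->{4,5,6,7} => REVISION
Constraint 2 (X + V = Y) on D(X)={4,5,6,7} D(V)={2,4,5} D(Y)={2,3,4,5,6,7}: X {4,5,6,7}->{4,5}; V {2,4,5}->{2}; Y {2,3,4,5,6,7}->{6,7} => REVISION
Constraint 3 (V != X) on D(V)={2} D(X)={4,5}: no change => not a revision
Total revisions = 2

Answer: 2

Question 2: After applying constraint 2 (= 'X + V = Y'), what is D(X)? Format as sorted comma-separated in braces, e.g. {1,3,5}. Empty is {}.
Answer: {4,5}

Derivation:
Constraint 1 (W + V = X) on D(W)={2,3,4,5,6,7} D(V)={2,4,5,6,7} D(X)={2,3,4,5,6,7}: W {2,3,4,5,6,7}->{2,3,4,5}; V {2,4,5,6,7}->{2,4,5}; X {2,3,4,5,6,7}->{4,5,6,7}
Constraint 2 (X + V = Y) on D(X)={4,5,6,7} D(V)={2,4,5} D(Y)={2,3,4,5,6,7}: X {4,5,6,7}->{4,5}; V {2,4,5}->{2}; Y {2,3,4,5,6,7}->{6,7}
So after constraint 2: D(X) = {4,5}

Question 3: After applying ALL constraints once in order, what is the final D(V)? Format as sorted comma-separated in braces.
Constraint 1 (W + V = X) on D(W)={2,3,4,5,6,7} D(V)={2,4,5,6,7} D(X)={2,3,4,5,6,7}: W {2,3,4,5,6,7}->{2,3,4,5}; V {2,4,5,6,7}->{2,4,5}; X {2,3,4,5,6,7}->{4,5,6,7}
Constraint 2 (X + V = Y) on D(X)={4,5,6,7} D(V)={2,4,5} D(Y)={2,3,4,5,6,7}: X {4,5,6,7}->{4,5}; V {2,4,5}->{2}; Y {2,3,4,5,6,7}->{6,7}
Constraint 3 (V != X) on D(V)={2} D(X)={4,5}: no change
So after all 3 constraints: D(V) = {2}

Answer: {2}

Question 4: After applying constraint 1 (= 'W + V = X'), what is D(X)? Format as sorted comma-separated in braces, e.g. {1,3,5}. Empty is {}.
Constraint 1 (W + V = X) on D(W)={2,3,4,5,6,7} D(V)={2,4,5,6,7} D(X)={2,3,4,5,6,7}: W {2,3,4,5,6,7}->{2,3,4,5}; V {2,4,5,6,7}->{2,4,5}; X {2,3,4,5,6,7}->{4,5,6,7}
So after constraint 1: D(X) = {4,5,6,7}

Answer: {4,5,6,7}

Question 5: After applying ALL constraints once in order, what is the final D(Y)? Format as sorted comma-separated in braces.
Answer: {6,7}

Derivation:
Constraint 1 (W + V = X) on D(W)={2,3,4,5,6,7} D(V)={2,4,5,6,7} D(X)={2,3,4,5,6,7}: W {2,3,4,5,6,7}->{2,3,4,5}; V {2,4,5,6,7}->{2,4,5}; X {2,3,4,5,6,7}->{4,5,6,7}
Constraint 2 (X + V = Y) on D(X)={4,5,6,7} D(V)={2,4,5} D(Y)={2,3,4,5,6,7}: X {4,5,6,7}->{4,5}; V {2,4,5}->{2}; Y {2,3,4,5,6,7}->{6,7}
Constraint 3 (V != X) on D(V)={2} D(X)={4,5}: no change
So after all 3 constraints: D(Y) = {6,7}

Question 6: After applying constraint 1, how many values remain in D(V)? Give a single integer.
Constraint 1 (W + V = X) on D(W)={2,3,4,5,6,7} D(V)={2,4,5,6,7} D(X)={2,3,4,5,6,7}: W {2,3,4,5,6,7}->{2,3,4,5}; V {2,4,5,6,7}->{2,4,5}; X {2,3,4,5,6,7}->{4,5,6,7}
So after constraint 1: D(V)={2,4,5}, size = 3

Answer: 3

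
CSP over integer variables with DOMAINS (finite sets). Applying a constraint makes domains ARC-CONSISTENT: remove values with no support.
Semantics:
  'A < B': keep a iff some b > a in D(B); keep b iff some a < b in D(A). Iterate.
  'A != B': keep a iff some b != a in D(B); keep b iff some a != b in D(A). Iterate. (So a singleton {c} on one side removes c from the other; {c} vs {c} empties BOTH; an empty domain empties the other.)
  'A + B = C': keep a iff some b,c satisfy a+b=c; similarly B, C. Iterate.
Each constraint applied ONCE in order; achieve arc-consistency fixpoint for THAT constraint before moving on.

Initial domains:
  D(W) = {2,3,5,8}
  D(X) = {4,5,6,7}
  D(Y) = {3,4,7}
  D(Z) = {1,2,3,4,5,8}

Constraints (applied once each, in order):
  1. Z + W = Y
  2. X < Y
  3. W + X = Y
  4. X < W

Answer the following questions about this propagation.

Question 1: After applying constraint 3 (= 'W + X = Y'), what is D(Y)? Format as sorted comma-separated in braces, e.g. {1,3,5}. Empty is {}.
Answer: {7}

Derivation:
Constraint 1 (Z + W = Y) on D(Z)={1,2,3,4,5,8} D(W)={2,3,5,8} D(Y)={3,4,7}: Z {1,2,3,4,5,8}->{1,2,4,5}; W {2,3,5,8}->{2,3,5}
Constraint 2 (X < Y) on D(X)={4,5,6,7} D(Y)={3,4,7}: X {4,5,6,7}->{4,5,6}; Y {3,4,7}->{7}
Constraint 3 (W + X = Y) on D(W)={2,3,5} D(X)={4,5,6} D(Y)={7}: W {2,3,5}->{2,3}; X {4,5,6}->{4,5}
So after constraint 3: D(Y) = {7}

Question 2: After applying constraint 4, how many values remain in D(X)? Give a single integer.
Constraint 1 (Z + W = Y) on D(Z)={1,2,3,4,5,8} D(W)={2,3,5,8} D(Y)={3,4,7}: Z {1,2,3,4,5,8}->{1,2,4,5}; W {2,3,5,8}->{2,3,5}
Constraint 2 (X < Y) on D(X)={4,5,6,7} D(Y)={3,4,7}: X {4,5,6,7}->{4,5,6}; Y {3,4,7}->{7}
Constraint 3 (W + X = Y) on D(W)={2,3,5} D(X)={4,5,6} D(Y)={7}: W {2,3,5}->{2,3}; X {4,5,6}->{4,5}
Constraint 4 (X < W) on D(X)={4,5} D(W)={2,3}: X {4,5}->{}; W {2,3}->{}
So after constraint 4: D(X)={}, size = 0

Answer: 0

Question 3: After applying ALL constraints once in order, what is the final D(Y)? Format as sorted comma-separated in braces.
Constraint 1 (Z + W = Y) on D(Z)={1,2,3,4,5,8} D(W)={2,3,5,8} D(Y)={3,4,7}: Z {1,2,3,4,5,8}->{1,2,4,5}; W {2,3,5,8}->{2,3,5}
Constraint 2 (X < Y) on D(X)={4,5,6,7} D(Y)={3,4,7}: X {4,5,6,7}->{4,5,6}; Y {3,4,7}->{7}
Constraint 3 (W + X = Y) on D(W)={2,3,5} D(X)={4,5,6} D(Y)={7}: W {2,3,5}->{2,3}; X {4,5,6}->{4,5}
Constraint 4 (X < W) on D(X)={4,5} D(W)={2,3}: X {4,5}->{}; W {2,3}->{}
So after all 4 constraints: D(Y) = {7}

Answer: {7}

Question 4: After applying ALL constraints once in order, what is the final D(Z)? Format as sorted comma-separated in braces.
Constraint 1 (Z + W = Y) on D(Z)={1,2,3,4,5,8} D(W)={2,3,5,8} D(Y)={3,4,7}: Z {1,2,3,4,5,8}->{1,2,4,5}; W {2,3,5,8}->{2,3,5}
Constraint 2 (X < Y) on D(X)={4,5,6,7} D(Y)={3,4,7}: X {4,5,6,7}->{4,5,6}; Y {3,4,7}->{7}
Constraint 3 (W + X = Y) on D(W)={2,3,5} D(X)={4,5,6} D(Y)={7}: W {2,3,5}->{2,3}; X {4,5,6}->{4,5}
Constraint 4 (X < W) on D(X)={4,5} D(W)={2,3}: X {4,5}->{}; W {2,3}->{}
So after all 4 constraints: D(Z) = {1,2,4,5}

Answer: {1,2,4,5}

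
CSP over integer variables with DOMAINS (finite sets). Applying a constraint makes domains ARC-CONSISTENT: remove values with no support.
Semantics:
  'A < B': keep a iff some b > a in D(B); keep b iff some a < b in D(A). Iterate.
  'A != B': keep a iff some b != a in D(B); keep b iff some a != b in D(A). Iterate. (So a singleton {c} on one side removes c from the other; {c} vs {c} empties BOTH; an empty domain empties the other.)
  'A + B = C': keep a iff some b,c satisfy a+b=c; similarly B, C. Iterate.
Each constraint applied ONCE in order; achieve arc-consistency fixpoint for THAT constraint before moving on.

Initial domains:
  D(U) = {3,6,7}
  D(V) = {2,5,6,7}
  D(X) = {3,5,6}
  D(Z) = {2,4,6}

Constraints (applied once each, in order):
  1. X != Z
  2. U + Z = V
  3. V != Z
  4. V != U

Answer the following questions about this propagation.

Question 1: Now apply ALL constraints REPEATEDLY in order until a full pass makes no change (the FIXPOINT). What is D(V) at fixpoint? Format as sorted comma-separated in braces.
pass 0 (initial): D(V)={2,5,6,7}
pass 1: U {3,6,7}->{3}; V {2,5,6,7}->{5,7}; Z {2,4,6}->{2,4}
pass 2: no change
Fixpoint after 2 passes: D(V) = {5,7}

Answer: {5,7}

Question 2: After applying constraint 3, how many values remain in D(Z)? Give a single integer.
Answer: 2

Derivation:
Constraint 1 (X != Z) on D(X)={3,5,6} D(Z)={2,4,6}: no change
Constraint 2 (U + Z = V) on D(U)={3,6,7} D(Z)={2,4,6} D(V)={2,5,6,7}: U {3,6,7}->{3}; Z {2,4,6}->{2,4}; V {2,5,6,7}->{5,7}
Constraint 3 (V != Z) on D(V)={5,7} D(Z)={2,4}: no change
So after constraint 3: D(Z)={2,4}, size = 2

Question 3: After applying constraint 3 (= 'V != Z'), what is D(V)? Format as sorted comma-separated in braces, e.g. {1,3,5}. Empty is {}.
Constraint 1 (X != Z) on D(X)={3,5,6} D(Z)={2,4,6}: no change
Constraint 2 (U + Z = V) on D(U)={3,6,7} D(Z)={2,4,6} D(V)={2,5,6,7}: U {3,6,7}->{3}; Z {2,4,6}->{2,4}; V {2,5,6,7}->{5,7}
Constraint 3 (V != Z) on D(V)={5,7} D(Z)={2,4}: no change
So after constraint 3: D(V) = {5,7}

Answer: {5,7}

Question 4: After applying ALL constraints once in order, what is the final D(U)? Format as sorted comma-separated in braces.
Constraint 1 (X != Z) on D(X)={3,5,6} D(Z)={2,4,6}: no change
Constraint 2 (U + Z = V) on D(U)={3,6,7} D(Z)={2,4,6} D(V)={2,5,6,7}: U {3,6,7}->{3}; Z {2,4,6}->{2,4}; V {2,5,6,7}->{5,7}
Constraint 3 (V != Z) on D(V)={5,7} D(Z)={2,4}: no change
Constraint 4 (V != U) on D(V)={5,7} D(U)={3}: no change
So after all 4 constraints: D(U) = {3}

Answer: {3}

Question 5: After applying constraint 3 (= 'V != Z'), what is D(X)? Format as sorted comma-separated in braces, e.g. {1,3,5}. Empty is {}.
Constraint 1 (X != Z) on D(X)={3,5,6} D(Z)={2,4,6}: no change
Constraint 2 (U + Z = V) on D(U)={3,6,7} D(Z)={2,4,6} D(V)={2,5,6,7}: U {3,6,7}->{3}; Z {2,4,6}->{2,4}; V {2,5,6,7}->{5,7}
Constraint 3 (V != Z) on D(V)={5,7} D(Z)={2,4}: no change
So after constraint 3: D(X) = {3,5,6}

Answer: {3,5,6}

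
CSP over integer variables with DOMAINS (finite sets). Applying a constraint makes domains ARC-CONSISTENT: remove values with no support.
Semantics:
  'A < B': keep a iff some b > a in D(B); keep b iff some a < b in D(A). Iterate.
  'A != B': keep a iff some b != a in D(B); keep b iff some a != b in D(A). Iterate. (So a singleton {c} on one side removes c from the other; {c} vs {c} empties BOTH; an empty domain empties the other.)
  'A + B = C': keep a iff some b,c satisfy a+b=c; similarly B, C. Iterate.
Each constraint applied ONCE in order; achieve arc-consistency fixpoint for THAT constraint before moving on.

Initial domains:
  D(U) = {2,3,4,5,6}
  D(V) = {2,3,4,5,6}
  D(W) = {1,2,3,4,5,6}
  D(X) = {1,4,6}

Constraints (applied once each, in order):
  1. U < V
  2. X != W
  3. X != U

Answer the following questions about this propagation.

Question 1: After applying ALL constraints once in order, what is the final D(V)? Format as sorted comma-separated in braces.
Answer: {3,4,5,6}

Derivation:
Constraint 1 (U < V) on D(U)={2,3,4,5,6} D(V)={2,3,4,5,6}: U {2,3,4,5,6}->{2,3,4,5}; V {2,3,4,5,6}->{3,4,5,6}
Constraint 2 (X != W) on D(X)={1,4,6} D(W)={1,2,3,4,5,6}: no change
Constraint 3 (X != U) on D(X)={1,4,6} D(U)={2,3,4,5}: no change
So after all 3 constraints: D(V) = {3,4,5,6}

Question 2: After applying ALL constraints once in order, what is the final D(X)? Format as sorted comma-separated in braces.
Constraint 1 (U < V) on D(U)={2,3,4,5,6} D(V)={2,3,4,5,6}: U {2,3,4,5,6}->{2,3,4,5}; V {2,3,4,5,6}->{3,4,5,6}
Constraint 2 (X != W) on D(X)={1,4,6} D(W)={1,2,3,4,5,6}: no change
Constraint 3 (X != U) on D(X)={1,4,6} D(U)={2,3,4,5}: no change
So after all 3 constraints: D(X) = {1,4,6}

Answer: {1,4,6}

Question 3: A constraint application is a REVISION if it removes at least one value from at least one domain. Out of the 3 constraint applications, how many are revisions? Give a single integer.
Constraint 1 (U < V) on D(U)={2,3,4,5,6} D(V)={2,3,4,5,6}: U {2,3,4,5,6}->{2,3,4,5}; V {2,3,4,5,6}->{3,4,5,6} => REVISION
Constraint 2 (X != W) on D(X)={1,4,6} D(W)={1,2,3,4,5,6}: no change => not a revision
Constraint 3 (X != U) on D(X)={1,4,6} D(U)={2,3,4,5}: no change => not a revision
Total revisions = 1

Answer: 1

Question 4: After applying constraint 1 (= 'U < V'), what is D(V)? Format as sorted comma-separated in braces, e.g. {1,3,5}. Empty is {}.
Constraint 1 (U < V) on D(U)={2,3,4,5,6} D(V)={2,3,4,5,6}: U {2,3,4,5,6}->{2,3,4,5}; V {2,3,4,5,6}->{3,4,5,6}
So after constraint 1: D(V) = {3,4,5,6}

Answer: {3,4,5,6}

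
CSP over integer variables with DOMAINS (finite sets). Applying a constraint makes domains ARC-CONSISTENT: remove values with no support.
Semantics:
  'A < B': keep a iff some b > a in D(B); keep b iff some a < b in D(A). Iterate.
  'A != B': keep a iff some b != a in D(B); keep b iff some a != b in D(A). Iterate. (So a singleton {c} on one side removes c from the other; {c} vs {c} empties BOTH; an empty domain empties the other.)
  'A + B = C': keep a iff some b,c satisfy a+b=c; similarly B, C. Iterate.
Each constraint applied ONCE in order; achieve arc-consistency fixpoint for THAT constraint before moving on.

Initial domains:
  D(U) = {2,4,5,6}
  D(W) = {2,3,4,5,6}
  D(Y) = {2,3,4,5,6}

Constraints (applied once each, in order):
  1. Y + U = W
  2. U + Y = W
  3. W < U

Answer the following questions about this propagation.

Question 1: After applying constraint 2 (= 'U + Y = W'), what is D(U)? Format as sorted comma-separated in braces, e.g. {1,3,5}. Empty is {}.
Constraint 1 (Y + U = W) on D(Y)={2,3,4,5,6} D(U)={2,4,5,6} D(W)={2,3,4,5,6}: Y {2,3,4,5,6}->{2,3,4}; U {2,4,5,6}->{2,4}; W {2,3,4,5,6}->{4,5,6}
Constraint 2 (U + Y = W) on D(U)={2,4} D(Y)={2,3,4} D(W)={4,5,6}: no change
So after constraint 2: D(U) = {2,4}

Answer: {2,4}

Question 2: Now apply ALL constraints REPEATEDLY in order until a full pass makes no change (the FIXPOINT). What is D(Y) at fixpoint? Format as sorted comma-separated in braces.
pass 0 (initial): D(Y)={2,3,4,5,6}
pass 1: U {2,4,5,6}->{}; W {2,3,4,5,6}->{}; Y {2,3,4,5,6}->{2,3,4}
pass 2: Y {2,3,4}->{}
pass 3: no change
Fixpoint after 3 passes: D(Y) = {}

Answer: {}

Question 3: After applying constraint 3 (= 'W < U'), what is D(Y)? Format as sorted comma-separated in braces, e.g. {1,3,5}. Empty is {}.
Constraint 1 (Y + U = W) on D(Y)={2,3,4,5,6} D(U)={2,4,5,6} D(W)={2,3,4,5,6}: Y {2,3,4,5,6}->{2,3,4}; U {2,4,5,6}->{2,4}; W {2,3,4,5,6}->{4,5,6}
Constraint 2 (U + Y = W) on D(U)={2,4} D(Y)={2,3,4} D(W)={4,5,6}: no change
Constraint 3 (W < U) on D(W)={4,5,6} D(U)={2,4}: W {4,5,6}->{}; U {2,4}->{}
So after constraint 3: D(Y) = {2,3,4}

Answer: {2,3,4}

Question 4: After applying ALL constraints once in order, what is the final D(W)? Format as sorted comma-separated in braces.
Answer: {}

Derivation:
Constraint 1 (Y + U = W) on D(Y)={2,3,4,5,6} D(U)={2,4,5,6} D(W)={2,3,4,5,6}: Y {2,3,4,5,6}->{2,3,4}; U {2,4,5,6}->{2,4}; W {2,3,4,5,6}->{4,5,6}
Constraint 2 (U + Y = W) on D(U)={2,4} D(Y)={2,3,4} D(W)={4,5,6}: no change
Constraint 3 (W < U) on D(W)={4,5,6} D(U)={2,4}: W {4,5,6}->{}; U {2,4}->{}
So after all 3 constraints: D(W) = {}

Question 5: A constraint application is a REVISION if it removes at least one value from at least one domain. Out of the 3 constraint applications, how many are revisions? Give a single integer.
Answer: 2

Derivation:
Constraint 1 (Y + U = W) on D(Y)={2,3,4,5,6} D(U)={2,4,5,6} D(W)={2,3,4,5,6}: Y {2,3,4,5,6}->{2,3,4}; U {2,4,5,6}->{2,4}; W {2,3,4,5,6}->{4,5,6} => REVISION
Constraint 2 (U + Y = W) on D(U)={2,4} D(Y)={2,3,4} D(W)={4,5,6}: no change => not a revision
Constraint 3 (W < U) on D(W)={4,5,6} D(U)={2,4}: W {4,5,6}->{}; U {2,4}->{} => REVISION
Total revisions = 2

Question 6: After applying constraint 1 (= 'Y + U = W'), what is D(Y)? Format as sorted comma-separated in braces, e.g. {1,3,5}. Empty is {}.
Answer: {2,3,4}

Derivation:
Constraint 1 (Y + U = W) on D(Y)={2,3,4,5,6} D(U)={2,4,5,6} D(W)={2,3,4,5,6}: Y {2,3,4,5,6}->{2,3,4}; U {2,4,5,6}->{2,4}; W {2,3,4,5,6}->{4,5,6}
So after constraint 1: D(Y) = {2,3,4}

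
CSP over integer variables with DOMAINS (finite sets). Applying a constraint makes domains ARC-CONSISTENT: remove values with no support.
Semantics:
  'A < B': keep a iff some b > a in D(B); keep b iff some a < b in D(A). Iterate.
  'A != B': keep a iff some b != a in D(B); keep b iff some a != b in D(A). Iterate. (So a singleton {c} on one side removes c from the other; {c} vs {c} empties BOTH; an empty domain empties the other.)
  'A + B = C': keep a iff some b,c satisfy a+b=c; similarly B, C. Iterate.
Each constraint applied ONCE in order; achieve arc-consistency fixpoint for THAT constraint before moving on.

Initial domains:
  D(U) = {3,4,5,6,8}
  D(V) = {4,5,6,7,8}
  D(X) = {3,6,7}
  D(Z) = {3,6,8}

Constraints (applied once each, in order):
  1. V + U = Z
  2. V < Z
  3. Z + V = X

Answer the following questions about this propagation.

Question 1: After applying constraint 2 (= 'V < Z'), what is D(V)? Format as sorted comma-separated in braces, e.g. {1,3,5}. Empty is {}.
Answer: {4,5}

Derivation:
Constraint 1 (V + U = Z) on D(V)={4,5,6,7,8} D(U)={3,4,5,6,8} D(Z)={3,6,8}: V {4,5,6,7,8}->{4,5}; U {3,4,5,6,8}->{3,4}; Z {3,6,8}->{8}
Constraint 2 (V < Z) on D(V)={4,5} D(Z)={8}: no change
So after constraint 2: D(V) = {4,5}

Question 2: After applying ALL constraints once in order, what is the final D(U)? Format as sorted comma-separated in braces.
Constraint 1 (V + U = Z) on D(V)={4,5,6,7,8} D(U)={3,4,5,6,8} D(Z)={3,6,8}: V {4,5,6,7,8}->{4,5}; U {3,4,5,6,8}->{3,4}; Z {3,6,8}->{8}
Constraint 2 (V < Z) on D(V)={4,5} D(Z)={8}: no change
Constraint 3 (Z + V = X) on D(Z)={8} D(V)={4,5} D(X)={3,6,7}: Z {8}->{}; V {4,5}->{}; X {3,6,7}->{}
So after all 3 constraints: D(U) = {3,4}

Answer: {3,4}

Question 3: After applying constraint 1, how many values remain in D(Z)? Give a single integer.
Constraint 1 (V + U = Z) on D(V)={4,5,6,7,8} D(U)={3,4,5,6,8} D(Z)={3,6,8}: V {4,5,6,7,8}->{4,5}; U {3,4,5,6,8}->{3,4}; Z {3,6,8}->{8}
So after constraint 1: D(Z)={8}, size = 1

Answer: 1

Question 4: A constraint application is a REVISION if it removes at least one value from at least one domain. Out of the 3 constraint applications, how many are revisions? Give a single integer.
Answer: 2

Derivation:
Constraint 1 (V + U = Z) on D(V)={4,5,6,7,8} D(U)={3,4,5,6,8} D(Z)={3,6,8}: V {4,5,6,7,8}->{4,5}; U {3,4,5,6,8}->{3,4}; Z {3,6,8}->{8} => REVISION
Constraint 2 (V < Z) on D(V)={4,5} D(Z)={8}: no change => not a revision
Constraint 3 (Z + V = X) on D(Z)={8} D(V)={4,5} D(X)={3,6,7}: Z {8}->{}; V {4,5}->{}; X {3,6,7}->{} => REVISION
Total revisions = 2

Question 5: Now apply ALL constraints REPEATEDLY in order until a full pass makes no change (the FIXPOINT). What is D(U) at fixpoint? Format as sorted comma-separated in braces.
Answer: {}

Derivation:
pass 0 (initial): D(U)={3,4,5,6,8}
pass 1: U {3,4,5,6,8}->{3,4}; V {4,5,6,7,8}->{}; X {3,6,7}->{}; Z {3,6,8}->{}
pass 2: U {3,4}->{}
pass 3: no change
Fixpoint after 3 passes: D(U) = {}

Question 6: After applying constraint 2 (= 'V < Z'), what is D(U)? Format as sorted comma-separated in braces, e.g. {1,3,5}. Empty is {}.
Answer: {3,4}

Derivation:
Constraint 1 (V + U = Z) on D(V)={4,5,6,7,8} D(U)={3,4,5,6,8} D(Z)={3,6,8}: V {4,5,6,7,8}->{4,5}; U {3,4,5,6,8}->{3,4}; Z {3,6,8}->{8}
Constraint 2 (V < Z) on D(V)={4,5} D(Z)={8}: no change
So after constraint 2: D(U) = {3,4}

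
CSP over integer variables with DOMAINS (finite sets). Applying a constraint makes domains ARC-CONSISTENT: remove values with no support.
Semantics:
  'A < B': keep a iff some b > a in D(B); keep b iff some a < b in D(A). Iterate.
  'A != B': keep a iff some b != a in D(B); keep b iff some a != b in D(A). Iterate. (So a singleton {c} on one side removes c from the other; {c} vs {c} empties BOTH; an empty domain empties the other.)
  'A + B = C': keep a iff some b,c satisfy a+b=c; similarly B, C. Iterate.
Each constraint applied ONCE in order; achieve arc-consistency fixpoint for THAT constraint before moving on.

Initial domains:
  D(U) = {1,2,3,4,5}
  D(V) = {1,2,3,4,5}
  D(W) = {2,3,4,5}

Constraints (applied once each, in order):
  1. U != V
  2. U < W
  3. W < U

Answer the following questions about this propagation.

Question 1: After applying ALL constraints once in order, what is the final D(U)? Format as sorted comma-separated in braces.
Constraint 1 (U != V) on D(U)={1,2,3,4,5} D(V)={1,2,3,4,5}: no change
Constraint 2 (U < W) on D(U)={1,2,3,4,5} D(W)={2,3,4,5}: U {1,2,3,4,5}->{1,2,3,4}
Constraint 3 (W < U) on D(W)={2,3,4,5} D(U)={1,2,3,4}: W {2,3,4,5}->{2,3}; U {1,2,3,4}->{3,4}
So after all 3 constraints: D(U) = {3,4}

Answer: {3,4}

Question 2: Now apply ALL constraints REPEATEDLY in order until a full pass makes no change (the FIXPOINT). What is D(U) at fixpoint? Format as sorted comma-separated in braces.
Answer: {}

Derivation:
pass 0 (initial): D(U)={1,2,3,4,5}
pass 1: U {1,2,3,4,5}->{3,4}; W {2,3,4,5}->{2,3}
pass 2: U {3,4}->{}; W {2,3}->{}
pass 3: V {1,2,3,4,5}->{}
pass 4: no change
Fixpoint after 4 passes: D(U) = {}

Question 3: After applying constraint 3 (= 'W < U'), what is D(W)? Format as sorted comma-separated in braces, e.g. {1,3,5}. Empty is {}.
Constraint 1 (U != V) on D(U)={1,2,3,4,5} D(V)={1,2,3,4,5}: no change
Constraint 2 (U < W) on D(U)={1,2,3,4,5} D(W)={2,3,4,5}: U {1,2,3,4,5}->{1,2,3,4}
Constraint 3 (W < U) on D(W)={2,3,4,5} D(U)={1,2,3,4}: W {2,3,4,5}->{2,3}; U {1,2,3,4}->{3,4}
So after constraint 3: D(W) = {2,3}

Answer: {2,3}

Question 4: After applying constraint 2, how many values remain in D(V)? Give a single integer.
Constraint 1 (U != V) on D(U)={1,2,3,4,5} D(V)={1,2,3,4,5}: no change
Constraint 2 (U < W) on D(U)={1,2,3,4,5} D(W)={2,3,4,5}: U {1,2,3,4,5}->{1,2,3,4}
So after constraint 2: D(V)={1,2,3,4,5}, size = 5

Answer: 5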